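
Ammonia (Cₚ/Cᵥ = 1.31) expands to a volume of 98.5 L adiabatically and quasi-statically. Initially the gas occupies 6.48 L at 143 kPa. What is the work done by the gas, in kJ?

P₂ = P₁(V₁/V₂)^γ = 143×(6.48/98.5)^(1.31) = 4.047 kPa.
For a reversible adiabat, W_by_gas = (P₁V₁ − P₂V₂)/(γ−1).
W_by = (143000×0.00648 − 4047×0.0985) / (0.31) = 1703 J.

W ≈ 1.70 kJ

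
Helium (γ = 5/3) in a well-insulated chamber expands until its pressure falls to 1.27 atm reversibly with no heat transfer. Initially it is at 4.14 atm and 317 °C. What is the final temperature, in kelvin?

Along an adiabat T P^((1−γ)/γ) is constant, so T₂ = T₁ (P₂/P₁)^((γ−1)/γ).
T₁ = 317 °C = 590.1 K.
T₂ = 590.1 × (1.27/4.14)^(2/5) = 367.9 K.

T₂ ≈ 368 K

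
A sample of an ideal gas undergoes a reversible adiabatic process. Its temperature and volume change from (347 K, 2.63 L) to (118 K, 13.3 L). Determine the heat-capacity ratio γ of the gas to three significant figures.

TV^(γ−1) = const ⇒ γ − 1 = ln(T₂/T₁) / ln(V₁/V₂).
γ = 1 + ln(118/347) / ln(2.63/13.3) = 1.666.

γ ≈ 1.67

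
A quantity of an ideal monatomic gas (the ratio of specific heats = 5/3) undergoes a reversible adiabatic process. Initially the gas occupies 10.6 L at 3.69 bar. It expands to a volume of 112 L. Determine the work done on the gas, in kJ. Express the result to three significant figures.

W ≈ -4.65 kJ

P₂ = P₁(V₁/V₂)^γ = 3.69×(10.6/112)^(5/3) = 0.07253 bar.
For a reversible adiabat, W_by_gas = (P₁V₁ − P₂V₂)/(γ−1).
W_by = (369000×0.0106 − 7253×0.112) / (2/3) = 4649 J.
W_on_gas = −W_by = -4649 J.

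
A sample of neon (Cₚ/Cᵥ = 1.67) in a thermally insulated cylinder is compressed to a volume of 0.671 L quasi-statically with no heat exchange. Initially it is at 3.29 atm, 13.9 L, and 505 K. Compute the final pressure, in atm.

P₂ ≈ 519 atm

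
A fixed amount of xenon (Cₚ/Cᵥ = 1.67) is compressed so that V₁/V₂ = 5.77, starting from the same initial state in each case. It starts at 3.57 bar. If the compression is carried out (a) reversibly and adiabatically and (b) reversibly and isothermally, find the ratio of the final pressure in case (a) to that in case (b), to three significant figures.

P_adiabatic / P_isothermal ≈ 3.24

Isothermal: P_b = P₁(V₁/V₂) = 3.57×5.77.
Adiabatic: P_a = P₁(V₁/V₂)^γ = 3.57×5.77^(1.67).
P_a/P_b = (V₁/V₂)^(γ−1) = 5.77^(0.67) = 3.236.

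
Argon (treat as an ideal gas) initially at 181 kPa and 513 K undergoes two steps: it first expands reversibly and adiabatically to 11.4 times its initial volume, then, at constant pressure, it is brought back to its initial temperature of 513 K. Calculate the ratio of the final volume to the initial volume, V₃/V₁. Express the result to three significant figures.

For a monatomic ideal gas γ = 5/3.
Adiabatic step: V₂/V₁ = 11.4; T₂ = T₁·(1/11.4)^(2/3) = 101.3 K.
Isobaric step: V₃/V₂ = T₃/T₂ = 513/101.3.
V₃/V₁ = (V₂/V₁)(V₃/V₂) = 11.4 × (513/101.3) = 57.74.

V₃/V₁ ≈ 57.7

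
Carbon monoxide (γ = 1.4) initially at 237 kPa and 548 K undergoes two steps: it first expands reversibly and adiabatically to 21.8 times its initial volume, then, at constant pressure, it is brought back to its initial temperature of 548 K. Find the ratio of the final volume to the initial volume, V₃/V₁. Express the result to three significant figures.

Adiabatic step: V₂/V₁ = 21.8; T₂ = T₁·(1/21.8)^(0.4) = 159.7 K.
Isobaric step: V₃/V₂ = T₃/T₂ = 548/159.7.
V₃/V₁ = (V₂/V₁)(V₃/V₂) = 21.8 × (548/159.7) = 74.79.

V₃/V₁ ≈ 74.8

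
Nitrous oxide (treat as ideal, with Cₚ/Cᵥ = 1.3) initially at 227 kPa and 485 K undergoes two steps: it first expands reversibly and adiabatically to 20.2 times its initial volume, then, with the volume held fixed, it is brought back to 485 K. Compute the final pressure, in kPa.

P₃ ≈ 11.2 kPa

Adiabatic step (PV^γ = const): P₂ = 227×(1/20.2)^(1.3) = 4.561 kPa; T₂ = 485×(1/20.2)^(0.3) = 196.9 K.
Isochoric: P₃ = P₂(T₃/T₂) = 4.561 × (485/196.9) = 11.24 kPa.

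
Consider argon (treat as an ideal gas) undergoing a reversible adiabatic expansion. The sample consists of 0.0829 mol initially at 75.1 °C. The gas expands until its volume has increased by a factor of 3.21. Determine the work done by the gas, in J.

W ≈ 195 J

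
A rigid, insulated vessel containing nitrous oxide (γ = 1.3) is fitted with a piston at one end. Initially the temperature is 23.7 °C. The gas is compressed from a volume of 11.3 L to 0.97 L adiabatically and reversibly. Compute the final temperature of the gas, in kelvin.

Adiabatic: T₁V₁^(γ−1) = T₂V₂^(γ−1) ⇒ T₂ = T₁ (V₁/V₂)^(γ−1).
T₁ = 23.7 °C = 296.8 K.
T₂ = 296.8 × (11.3/0.97)^(0.3) = 620.1 K.

T₂ ≈ 620 K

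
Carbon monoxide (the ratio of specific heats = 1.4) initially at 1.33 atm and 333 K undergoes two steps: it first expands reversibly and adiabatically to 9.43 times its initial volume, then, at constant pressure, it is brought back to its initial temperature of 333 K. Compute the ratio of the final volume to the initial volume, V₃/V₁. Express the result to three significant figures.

V₃/V₁ ≈ 23.1

Adiabatic step: V₂/V₁ = 9.43; T₂ = T₁·(1/9.43)^(0.4) = 135.7 K.
Isobaric step: V₃/V₂ = T₃/T₂ = 333/135.7.
V₃/V₁ = (V₂/V₁)(V₃/V₂) = 9.43 × (333/135.7) = 23.14.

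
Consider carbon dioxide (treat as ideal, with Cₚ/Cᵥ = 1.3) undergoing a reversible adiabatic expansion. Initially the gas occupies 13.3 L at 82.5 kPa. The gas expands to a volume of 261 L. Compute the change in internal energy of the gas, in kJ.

ΔU ≈ -2.16 kJ

P₂ = P₁(V₁/V₂)^γ = 82.5×(13.3/261)^(1.3) = 1.721 kPa.
For a reversible adiabat, W_by_gas = (P₁V₁ − P₂V₂)/(γ−1).
W_by = (82500×0.0133 − 1721×0.261) / (0.3) = 2160 J.
Q = 0 ⇒ ΔU = −W_by = -2160 J.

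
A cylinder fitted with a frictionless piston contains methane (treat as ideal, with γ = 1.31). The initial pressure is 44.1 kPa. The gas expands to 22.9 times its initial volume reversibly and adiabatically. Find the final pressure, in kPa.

P₂ ≈ 0.730 kPa

Since PV^γ is constant along a reversible adiabat, P₂ = P₁ (V₁/V₂)^γ.
P₂ = 44.1 × (1/22.9)^(1.31) = 0.7295 kPa.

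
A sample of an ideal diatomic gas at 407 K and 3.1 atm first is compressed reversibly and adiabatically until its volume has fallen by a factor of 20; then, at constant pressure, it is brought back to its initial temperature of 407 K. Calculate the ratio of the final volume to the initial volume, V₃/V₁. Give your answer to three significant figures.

For a diatomic ideal gas γ = 7/5.
Adiabatic step: V₂/V₁ = 0.05; T₂ = T₁·20^(2/5) = 1349 K.
Isobaric step: V₃/V₂ = T₃/T₂ = 407/1349.
V₃/V₁ = (V₂/V₁)(V₃/V₂) = 0.05 × (407/1349) = 0.01509.

V₃/V₁ ≈ 0.0151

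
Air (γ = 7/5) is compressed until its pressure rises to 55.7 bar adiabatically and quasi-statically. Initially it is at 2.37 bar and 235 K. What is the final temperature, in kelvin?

T₂ ≈ 579 K

Along an adiabat T P^((1−γ)/γ) is constant, so T₂ = T₁ (P₂/P₁)^((γ−1)/γ).
T₂ = 235 × (55.7/2.37)^(2/7) = 579.2 K.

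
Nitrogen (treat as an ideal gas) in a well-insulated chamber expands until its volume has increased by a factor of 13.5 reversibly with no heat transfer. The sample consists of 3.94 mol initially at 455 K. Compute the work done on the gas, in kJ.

W ≈ -24.1 kJ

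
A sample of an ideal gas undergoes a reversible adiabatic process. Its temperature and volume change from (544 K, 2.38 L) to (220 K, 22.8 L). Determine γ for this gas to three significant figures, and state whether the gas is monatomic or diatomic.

γ ≈ 1.40; diatomic

TV^(γ−1) = const ⇒ γ − 1 = ln(T₂/T₁) / ln(V₁/V₂).
γ = 1 + ln(220/544) / ln(2.38/22.8) = 1.401.
γ ≈ 1.40 is close to 7/5, so the gas is diatomic.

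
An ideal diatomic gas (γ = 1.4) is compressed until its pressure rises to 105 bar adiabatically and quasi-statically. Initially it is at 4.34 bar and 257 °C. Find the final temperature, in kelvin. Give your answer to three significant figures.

T₂ ≈ 1320 K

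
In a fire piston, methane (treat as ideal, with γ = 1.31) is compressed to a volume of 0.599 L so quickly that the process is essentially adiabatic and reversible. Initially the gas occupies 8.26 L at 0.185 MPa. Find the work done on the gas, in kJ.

W ≈ 6.19 kJ

P₂ = P₁(V₁/V₂)^γ = 0.185×(8.26/0.599)^(1.31) = 5.754 MPa.
For a reversible adiabat, W_by_gas = (P₁V₁ − P₂V₂)/(γ−1).
W_by = (185000×0.00826 − 5.754×10^6×0.000599) / (0.31) = -6189 J.
W_on_gas = −W_by = 6189 J.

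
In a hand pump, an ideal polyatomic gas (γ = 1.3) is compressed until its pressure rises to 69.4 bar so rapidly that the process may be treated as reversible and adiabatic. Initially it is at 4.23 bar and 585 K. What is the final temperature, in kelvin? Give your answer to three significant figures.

T₂ ≈ 1120 K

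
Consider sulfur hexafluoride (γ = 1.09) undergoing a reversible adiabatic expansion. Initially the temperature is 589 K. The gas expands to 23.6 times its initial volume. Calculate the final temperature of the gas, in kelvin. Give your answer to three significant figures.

For a reversible adiabat TV^(γ−1) is constant, so T₂ = T₁ (V₁/V₂)^(γ−1).
T₂ = 589 × (1/23.6)^(0.09) = 443.2 K.

T₂ ≈ 443 K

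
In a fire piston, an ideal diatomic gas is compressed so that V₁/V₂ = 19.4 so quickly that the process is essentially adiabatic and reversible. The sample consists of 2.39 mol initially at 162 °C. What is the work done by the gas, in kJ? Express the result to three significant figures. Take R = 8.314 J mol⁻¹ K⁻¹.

For a reversible adiabat TV^(γ−1) is constant, so T₂ = T₁ (V₁/V₂)^(γ−1).
γ = 7/5 for a diatomic ideal gas, so γ−1 = 2/5.
T₁ = 162 °C = 435.1 K.
T₂ = 435.1 × 19.4^(2/5) = 1425 K.
Q = 0, so ΔU = W_on_gas = nCᵥΔT with Cᵥ = R/(γ−1) = 20.79 J/(mol·K).
ΔU = 2.39 × 20.79 × (1425 − 435.1) = 49160 J.
Work done by the gas = −ΔU = -49160 J.

W ≈ -49.2 kJ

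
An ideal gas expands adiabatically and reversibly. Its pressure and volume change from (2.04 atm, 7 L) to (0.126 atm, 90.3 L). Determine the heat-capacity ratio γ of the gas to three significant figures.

γ ≈ 1.09

PV^γ = const ⇒ γ = ln(P₂/P₁) / ln(V₁/V₂).
γ = ln(0.126/2.04) / ln(7/90.3) = 1.089.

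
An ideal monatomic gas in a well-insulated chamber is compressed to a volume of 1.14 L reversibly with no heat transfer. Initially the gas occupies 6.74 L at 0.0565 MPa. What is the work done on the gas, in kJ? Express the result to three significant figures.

W ≈ 1.30 kJ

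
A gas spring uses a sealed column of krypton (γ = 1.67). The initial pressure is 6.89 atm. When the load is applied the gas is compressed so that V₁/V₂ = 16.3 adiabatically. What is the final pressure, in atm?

Adiabatic: P₁V₁^γ = P₂V₂^γ ⇒ P₂ = P₁ (V₁/V₂)^γ.
P₂ = 6.89 × 16.3^(1.67) = 728.7 atm.

P₂ ≈ 729 atm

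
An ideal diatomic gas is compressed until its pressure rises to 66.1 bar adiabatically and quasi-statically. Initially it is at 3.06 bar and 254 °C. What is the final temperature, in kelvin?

Along an adiabat T P^((1−γ)/γ) is constant, so T₂ = T₁ (P₂/P₁)^((γ−1)/γ).
For a diatomic ideal gas γ = 7/5, so (γ−1)/γ = 2/7.
T₁ = 254 °C = 527.1 K.
T₂ = 527.1 × (66.1/3.06)^(2/7) = 1268 K.

T₂ ≈ 1270 K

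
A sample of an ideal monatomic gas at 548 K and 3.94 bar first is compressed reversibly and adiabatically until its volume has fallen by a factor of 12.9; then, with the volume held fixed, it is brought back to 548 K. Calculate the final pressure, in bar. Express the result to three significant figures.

P₃ ≈ 50.8 bar

For a monatomic ideal gas γ = 5/3.
Adiabatic step (PV^γ = const): P₂ = 3.94×12.9^(5/3) = 279.6 bar; T₂ = 548×12.9^(2/3) = 3014 K.
Isochoric: P₃ = P₂(T₃/T₂) = 279.6 × (548/3014) = 50.83 bar.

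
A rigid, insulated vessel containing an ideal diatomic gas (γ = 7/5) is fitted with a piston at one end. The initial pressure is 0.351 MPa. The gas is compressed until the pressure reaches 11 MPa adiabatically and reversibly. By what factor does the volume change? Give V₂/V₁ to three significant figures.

V₂/V₁ ≈ 0.0854

From PV^γ = const, V₂/V₁ = (P₁/P₂)^(1/γ).
V₂/V₁ = (0.351/11)^(5/7) = 0.08538.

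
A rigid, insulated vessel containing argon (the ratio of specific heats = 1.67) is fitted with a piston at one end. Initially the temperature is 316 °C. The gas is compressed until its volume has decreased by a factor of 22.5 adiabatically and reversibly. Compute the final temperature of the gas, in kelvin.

For a reversible adiabat TV^(γ−1) is constant, so T₂ = T₁ (V₁/V₂)^(γ−1).
T₁ = 316 °C = 589.1 K.
T₂ = 589.1 × 22.5^(0.67) = 4744 K.

T₂ ≈ 4740 K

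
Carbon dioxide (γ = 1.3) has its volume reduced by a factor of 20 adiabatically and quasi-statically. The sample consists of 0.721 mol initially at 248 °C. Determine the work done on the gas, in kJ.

Adiabatic: T₁V₁^(γ−1) = T₂V₂^(γ−1) ⇒ T₂ = T₁ (V₁/V₂)^(γ−1).
T₁ = 248 °C = 521.1 K.
T₂ = 521.1 × 20^(0.3) = 1280 K.
Q = 0, so ΔU = W_on_gas = nCᵥΔT with Cᵥ = R/(γ−1) = 27.71 J/(mol·K).
ΔU = 0.721 × 27.71 × (1280 − 521.1) = 15170 J.

W ≈ 15.2 kJ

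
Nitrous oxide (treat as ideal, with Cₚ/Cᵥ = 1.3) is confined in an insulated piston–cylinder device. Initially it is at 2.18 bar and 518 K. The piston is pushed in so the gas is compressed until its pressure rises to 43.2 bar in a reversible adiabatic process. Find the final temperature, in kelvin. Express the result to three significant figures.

Adiabatic: T₂/T₁ = (P₂/P₁)^((γ−1)/γ).
T₂ = 518 × (43.2/2.18)^(0.231) = 1032 K.

T₂ ≈ 1030 K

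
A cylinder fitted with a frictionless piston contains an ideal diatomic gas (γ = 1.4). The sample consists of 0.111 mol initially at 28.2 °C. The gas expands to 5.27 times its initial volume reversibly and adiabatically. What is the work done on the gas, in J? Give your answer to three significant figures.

Adiabatic: T₁V₁^(γ−1) = T₂V₂^(γ−1) ⇒ T₂ = T₁ (V₁/V₂)^(γ−1).
T₁ = 28.2 °C = 301.3 K.
T₂ = 301.3 × (1/5.27)^(0.4) = 155 K.
Q = 0, so ΔU = W_on_gas = nCᵥΔT with Cᵥ = R/(γ−1) = 20.79 J/(mol·K).
ΔU = 0.111 × 20.79 × (155 − 301.3) = -337.6 J.

W ≈ -338 J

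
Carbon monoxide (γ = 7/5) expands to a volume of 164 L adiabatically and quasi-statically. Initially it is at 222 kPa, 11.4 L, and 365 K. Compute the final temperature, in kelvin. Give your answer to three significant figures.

T₂ ≈ 126 K

For a reversible adiabat TV^(γ−1) is constant, so T₂ = T₁ (V₁/V₂)^(γ−1).
T₂ = 365 × (11.4/164)^(2/5) = 125.6 K.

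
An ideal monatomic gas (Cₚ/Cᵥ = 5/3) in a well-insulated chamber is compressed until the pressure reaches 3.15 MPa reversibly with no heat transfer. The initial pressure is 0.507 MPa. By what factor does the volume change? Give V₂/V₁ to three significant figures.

V₂/V₁ ≈ 0.334

From PV^γ = const, V₂/V₁ = (P₁/P₂)^(1/γ).
V₂/V₁ = (0.507/3.15)^(3/5) = 0.3342.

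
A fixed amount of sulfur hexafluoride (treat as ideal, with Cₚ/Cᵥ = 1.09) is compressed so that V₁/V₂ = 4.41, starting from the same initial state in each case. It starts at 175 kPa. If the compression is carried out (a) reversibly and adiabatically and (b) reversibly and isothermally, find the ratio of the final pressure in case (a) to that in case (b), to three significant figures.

P_adiabatic / P_isothermal ≈ 1.14

Isothermal: P_b = P₁(V₁/V₂) = 175×4.41.
Adiabatic: P_a = P₁(V₁/V₂)^γ = 175×4.41^(1.09).
P_a/P_b = (V₁/V₂)^(γ−1) = 4.41^(0.09) = 1.143.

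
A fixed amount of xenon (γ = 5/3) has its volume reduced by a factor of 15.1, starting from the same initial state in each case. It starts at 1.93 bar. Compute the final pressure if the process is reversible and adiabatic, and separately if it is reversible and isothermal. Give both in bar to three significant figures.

Isothermal: P₂ = P₁(V₁/V₂) = 1.93×15.1 = 29.14 bar.
Adiabatic: P₂ = P₁(V₁/V₂)^γ = 1.93×15.1^(5/3) = 178 bar.

adiabatic: 178 bar; isothermal: 29.1 bar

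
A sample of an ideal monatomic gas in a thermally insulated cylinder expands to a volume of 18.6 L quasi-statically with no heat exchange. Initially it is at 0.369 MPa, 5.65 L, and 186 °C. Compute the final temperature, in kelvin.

T₂ ≈ 207 K

For a reversible adiabat TV^(γ−1) is constant, so T₂ = T₁ (V₁/V₂)^(γ−1).
γ = 5/3 for a monatomic ideal gas.
T₁ = 186 °C = 459.1 K.
T₂ = 459.1 × (5.65/18.6)^(2/3) = 207.5 K.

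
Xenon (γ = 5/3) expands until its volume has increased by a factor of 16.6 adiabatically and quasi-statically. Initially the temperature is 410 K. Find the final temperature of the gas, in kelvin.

T₂ ≈ 63.0 K

Adiabatic: T₁V₁^(γ−1) = T₂V₂^(γ−1) ⇒ T₂ = T₁ (V₁/V₂)^(γ−1).
T₂ = 410 × (1/16.6)^(2/3) = 63.01 K.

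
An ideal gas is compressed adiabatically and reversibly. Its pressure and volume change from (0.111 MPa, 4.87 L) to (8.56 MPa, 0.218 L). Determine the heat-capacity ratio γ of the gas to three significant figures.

PV^γ = const ⇒ γ = ln(P₂/P₁) / ln(V₁/V₂).
γ = ln(8.56/0.111) / ln(4.87/0.218) = 1.399.

γ ≈ 1.40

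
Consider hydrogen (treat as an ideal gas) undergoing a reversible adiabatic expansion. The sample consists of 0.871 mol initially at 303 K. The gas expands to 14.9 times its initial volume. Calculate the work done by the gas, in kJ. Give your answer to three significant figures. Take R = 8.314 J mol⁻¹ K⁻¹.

W ≈ 3.62 kJ

Adiabatic: T₁V₁^(γ−1) = T₂V₂^(γ−1) ⇒ T₂ = T₁ (V₁/V₂)^(γ−1).
γ = 7/5 for a diatomic ideal gas, so γ−1 = 2/5.
T₂ = 303 × (1/14.9)^(2/5) = 102.8 K.
Q = 0, so ΔU = W_on_gas = nCᵥΔT with Cᵥ = R/(γ−1) = 20.79 J/(mol·K).
ΔU = 0.871 × 20.79 × (102.8 − 303) = -3624 J.
Work done by the gas = −ΔU = 3624 J.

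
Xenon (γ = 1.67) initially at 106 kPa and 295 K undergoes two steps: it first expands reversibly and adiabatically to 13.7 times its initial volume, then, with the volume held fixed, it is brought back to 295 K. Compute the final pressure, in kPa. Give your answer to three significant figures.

P₃ ≈ 7.74 kPa

Adiabatic step (PV^γ = const): P₂ = 106×(1/13.7)^(1.67) = 1.34 kPa; T₂ = 295×(1/13.7)^(0.67) = 51.08 K.
Isochoric: P₃ = P₂(T₃/T₂) = 1.34 × (295/51.08) = 7.737 kPa.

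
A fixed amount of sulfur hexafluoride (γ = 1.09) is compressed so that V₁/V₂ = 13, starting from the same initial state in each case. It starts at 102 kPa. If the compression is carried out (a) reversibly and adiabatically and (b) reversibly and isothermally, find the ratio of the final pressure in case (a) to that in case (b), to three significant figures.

Isothermal: P_b = P₁(V₁/V₂) = 102×13.
Adiabatic: P_a = P₁(V₁/V₂)^γ = 102×13^(1.09).
P_a/P_b = (V₁/V₂)^(γ−1) = 13^(0.09) = 1.26.

P_adiabatic / P_isothermal ≈ 1.26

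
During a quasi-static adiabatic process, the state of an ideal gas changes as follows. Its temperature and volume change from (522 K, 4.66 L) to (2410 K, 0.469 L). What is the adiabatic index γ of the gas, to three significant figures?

γ ≈ 1.67

TV^(γ−1) = const ⇒ γ − 1 = ln(T₂/T₁) / ln(V₁/V₂).
γ = 1 + ln(2410/522) / ln(4.66/0.469) = 1.666.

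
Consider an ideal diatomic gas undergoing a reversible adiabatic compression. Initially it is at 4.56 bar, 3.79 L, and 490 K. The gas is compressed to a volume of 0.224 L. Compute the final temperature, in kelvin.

For a reversible adiabat TV^(γ−1) is constant, so T₂ = T₁ (V₁/V₂)^(γ−1).
γ = 7/5 for a diatomic ideal gas.
T₂ = 490 × (3.79/0.224)^(2/5) = 1519 K.

T₂ ≈ 1520 K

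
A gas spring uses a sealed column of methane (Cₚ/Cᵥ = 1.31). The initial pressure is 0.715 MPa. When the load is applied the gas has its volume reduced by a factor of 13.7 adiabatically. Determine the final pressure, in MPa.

P₂ ≈ 22.1 MPa

Adiabatic: P₁V₁^γ = P₂V₂^γ ⇒ P₂ = P₁ (V₁/V₂)^γ.
P₂ = 0.715 × 13.7^(1.31) = 22.05 MPa.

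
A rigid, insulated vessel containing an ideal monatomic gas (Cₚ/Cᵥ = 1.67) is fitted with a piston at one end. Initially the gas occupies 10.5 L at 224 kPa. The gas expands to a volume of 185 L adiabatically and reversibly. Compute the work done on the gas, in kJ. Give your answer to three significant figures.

W ≈ -3.00 kJ

P₂ = P₁(V₁/V₂)^γ = 224×(10.5/185)^(1.67) = 1.86 kPa.
For a reversible adiabat, W_by_gas = (P₁V₁ − P₂V₂)/(γ−1).
W_by = (224000×0.0105 − 1860×0.185) / (0.67) = 2997 J.
W_on_gas = −W_by = -2997 J.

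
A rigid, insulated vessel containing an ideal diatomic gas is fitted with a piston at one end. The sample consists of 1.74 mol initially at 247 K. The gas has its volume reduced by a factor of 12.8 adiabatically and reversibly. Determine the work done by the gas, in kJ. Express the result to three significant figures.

Adiabatic: T₁V₁^(γ−1) = T₂V₂^(γ−1) ⇒ T₂ = T₁ (V₁/V₂)^(γ−1).
γ = 7/5 for a diatomic ideal gas, so γ−1 = 2/5.
T₂ = 247 × 12.8^(2/5) = 684.8 K.
Q = 0, so ΔU = W_on_gas = nCᵥΔT with Cᵥ = R/(γ−1) = 20.79 J/(mol·K).
ΔU = 1.74 × 20.79 × (684.8 − 247) = 15830 J.
Work done by the gas = −ΔU = -15830 J.

W ≈ -15.8 kJ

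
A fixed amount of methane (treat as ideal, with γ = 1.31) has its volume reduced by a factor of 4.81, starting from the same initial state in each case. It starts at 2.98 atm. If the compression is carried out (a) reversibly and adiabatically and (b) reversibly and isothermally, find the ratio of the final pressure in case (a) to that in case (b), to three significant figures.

Isothermal: P_b = P₁(V₁/V₂) = 2.98×4.81.
Adiabatic: P_a = P₁(V₁/V₂)^γ = 2.98×4.81^(1.31).
P_a/P_b = (V₁/V₂)^(γ−1) = 4.81^(0.31) = 1.627.

P_adiabatic / P_isothermal ≈ 1.63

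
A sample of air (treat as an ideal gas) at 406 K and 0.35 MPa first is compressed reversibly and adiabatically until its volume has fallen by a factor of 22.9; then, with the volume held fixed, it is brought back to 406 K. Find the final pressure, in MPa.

P₃ ≈ 8.01 MPa

For a diatomic ideal gas γ = 7/5.
Adiabatic step (PV^γ = const): P₂ = 0.35×22.9^(7/5) = 28.04 MPa; T₂ = 406×22.9^(2/5) = 1421 K.
Isochoric: P₃ = P₂(T₃/T₂) = 28.04 × (406/1421) = 8.015 MPa.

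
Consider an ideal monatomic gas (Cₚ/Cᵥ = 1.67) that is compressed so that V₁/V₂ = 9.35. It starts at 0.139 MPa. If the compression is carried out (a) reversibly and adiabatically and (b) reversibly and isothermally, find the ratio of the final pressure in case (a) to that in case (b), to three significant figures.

Isothermal: P_b = P₁(V₁/V₂) = 0.139×9.35.
Adiabatic: P_a = P₁(V₁/V₂)^γ = 0.139×9.35^(1.67).
P_a/P_b = (V₁/V₂)^(γ−1) = 9.35^(0.67) = 4.471.

P_adiabatic / P_isothermal ≈ 4.47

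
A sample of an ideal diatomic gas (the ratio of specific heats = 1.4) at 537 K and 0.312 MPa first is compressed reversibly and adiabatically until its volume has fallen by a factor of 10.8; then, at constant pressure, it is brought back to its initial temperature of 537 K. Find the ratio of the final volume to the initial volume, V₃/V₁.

Adiabatic step: V₂/V₁ = 0.09259; T₂ = T₁·10.8^(0.4) = 1391 K.
Isobaric step: V₃/V₂ = T₃/T₂ = 537/1391.
V₃/V₁ = (V₂/V₁)(V₃/V₂) = 0.09259 × (537/1391) = 0.03574.

V₃/V₁ ≈ 0.0357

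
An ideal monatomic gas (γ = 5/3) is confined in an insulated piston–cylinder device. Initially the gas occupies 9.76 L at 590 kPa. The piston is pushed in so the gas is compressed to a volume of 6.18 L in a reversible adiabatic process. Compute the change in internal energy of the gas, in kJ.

P₂ = P₁(V₁/V₂)^γ = 590×(9.76/6.18)^(5/3) = 1264 kPa.
For a reversible adiabat, W_by_gas = (P₁V₁ − P₂V₂)/(γ−1).
W_by = (590000×0.00976 − 1.264×10^6×0.00618) / (2/3) = -3076 J.
Q = 0 ⇒ ΔU = −W_by = 3076 J.

ΔU ≈ 3.08 kJ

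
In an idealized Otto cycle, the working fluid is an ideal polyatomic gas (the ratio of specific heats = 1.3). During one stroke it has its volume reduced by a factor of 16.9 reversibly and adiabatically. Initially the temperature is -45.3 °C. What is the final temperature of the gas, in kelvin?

For a reversible adiabat TV^(γ−1) is constant, so T₂ = T₁ (V₁/V₂)^(γ−1).
T₁ = -45.3 °C = 227.8 K.
T₂ = 227.8 × 16.9^(0.3) = 532.1 K.

T₂ ≈ 532 K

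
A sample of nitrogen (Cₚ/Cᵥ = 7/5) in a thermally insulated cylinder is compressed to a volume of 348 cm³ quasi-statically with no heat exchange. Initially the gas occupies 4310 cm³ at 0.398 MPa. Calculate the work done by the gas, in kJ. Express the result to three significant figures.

W ≈ -7.45 kJ

P₂ = P₁(V₁/V₂)^γ = 0.398×(4310/348)^(7/5) = 13.49 MPa.
For a reversible adiabat, W_by_gas = (P₁V₁ − P₂V₂)/(γ−1).
W_by = (398000×0.00431 − 1.349×10^7×0.000348) / (2/5) = -7446 J.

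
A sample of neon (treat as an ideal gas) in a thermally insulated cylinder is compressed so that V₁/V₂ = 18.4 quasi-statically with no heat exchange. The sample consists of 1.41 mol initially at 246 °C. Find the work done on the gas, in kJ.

Adiabatic: T₁V₁^(γ−1) = T₂V₂^(γ−1) ⇒ T₂ = T₁ (V₁/V₂)^(γ−1).
γ = 5/3 for a monatomic ideal gas, so γ−1 = 2/3.
T₁ = 246 °C = 519.1 K.
T₂ = 519.1 × 18.4^(2/3) = 3618 K.
Q = 0, so ΔU = W_on_gas = nCᵥΔT with Cᵥ = R/(γ−1) = 12.47 J/(mol·K).
ΔU = 1.41 × 12.47 × (3618 − 519.1) = 54500 J.

W ≈ 54.5 kJ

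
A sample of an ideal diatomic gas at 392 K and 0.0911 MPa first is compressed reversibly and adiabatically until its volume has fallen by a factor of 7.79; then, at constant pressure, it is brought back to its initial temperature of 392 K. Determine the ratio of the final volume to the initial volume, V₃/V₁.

V₃/V₁ ≈ 0.0565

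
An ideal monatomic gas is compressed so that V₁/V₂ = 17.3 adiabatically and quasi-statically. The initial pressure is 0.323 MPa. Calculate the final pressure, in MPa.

P₂ ≈ 37.4 MPa

Since PV^γ is constant along a reversible adiabat, P₂ = P₁ (V₁/V₂)^γ.
For a monatomic ideal gas γ = 5/3.
P₂ = 0.323 × 17.3^(5/3) = 37.38 MPa.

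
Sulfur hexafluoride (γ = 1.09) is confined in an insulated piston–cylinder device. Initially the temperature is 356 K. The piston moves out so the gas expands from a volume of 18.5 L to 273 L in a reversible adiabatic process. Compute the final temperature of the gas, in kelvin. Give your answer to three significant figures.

Adiabatic: T₁V₁^(γ−1) = T₂V₂^(γ−1) ⇒ T₂ = T₁ (V₁/V₂)^(γ−1).
T₂ = 356 × (18.5/273)^(0.09) = 279.4 K.

T₂ ≈ 279 K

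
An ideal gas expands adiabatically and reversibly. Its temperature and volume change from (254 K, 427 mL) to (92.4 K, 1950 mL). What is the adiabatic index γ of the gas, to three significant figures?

TV^(γ−1) = const ⇒ γ − 1 = ln(T₂/T₁) / ln(V₁/V₂).
γ = 1 + ln(92.4/254) / ln(427/1950) = 1.666.

γ ≈ 1.67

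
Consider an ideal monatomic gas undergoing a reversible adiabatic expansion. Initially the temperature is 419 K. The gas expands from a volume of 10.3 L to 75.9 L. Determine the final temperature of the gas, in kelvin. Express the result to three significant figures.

For a reversible adiabat TV^(γ−1) is constant, so T₂ = T₁ (V₁/V₂)^(γ−1).
For a monatomic ideal gas γ = 5/3, so γ−1 = 2/3.
T₂ = 419 × (10.3/75.9)^(2/3) = 110.6 K.

T₂ ≈ 111 K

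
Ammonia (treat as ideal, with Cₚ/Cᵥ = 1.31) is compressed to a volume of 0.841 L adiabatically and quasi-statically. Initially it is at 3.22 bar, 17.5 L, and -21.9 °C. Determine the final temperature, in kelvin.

Adiabatic: T₁V₁^(γ−1) = T₂V₂^(γ−1) ⇒ T₂ = T₁ (V₁/V₂)^(γ−1).
T₁ = -21.9 °C = 251.2 K.
T₂ = 251.2 × (17.5/0.841)^(0.31) = 643.8 K.

T₂ ≈ 644 K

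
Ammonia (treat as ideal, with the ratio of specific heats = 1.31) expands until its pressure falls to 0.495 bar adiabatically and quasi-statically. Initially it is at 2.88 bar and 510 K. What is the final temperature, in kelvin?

T₂ ≈ 336 K

Along an adiabat T P^((1−γ)/γ) is constant, so T₂ = T₁ (P₂/P₁)^((γ−1)/γ).
T₂ = 510 × (0.495/2.88)^(0.237) = 336.2 K.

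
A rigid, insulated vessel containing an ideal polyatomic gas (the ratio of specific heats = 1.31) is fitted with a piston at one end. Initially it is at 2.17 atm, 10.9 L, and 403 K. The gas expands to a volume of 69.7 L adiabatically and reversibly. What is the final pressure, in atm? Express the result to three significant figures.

P₂ ≈ 0.191 atm

Since PV^γ is constant along a reversible adiabat, P₂ = P₁ (V₁/V₂)^γ.
P₂ = 2.17 × (10.9/69.7)^(1.31) = 0.1909 atm.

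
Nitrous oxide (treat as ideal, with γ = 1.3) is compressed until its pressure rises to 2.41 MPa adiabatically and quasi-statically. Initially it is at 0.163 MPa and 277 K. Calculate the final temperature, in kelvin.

T₂ ≈ 516 K

Adiabatic: T₂/T₁ = (P₂/P₁)^((γ−1)/γ).
T₂ = 277 × (2.41/0.163)^(0.231) = 515.8 K.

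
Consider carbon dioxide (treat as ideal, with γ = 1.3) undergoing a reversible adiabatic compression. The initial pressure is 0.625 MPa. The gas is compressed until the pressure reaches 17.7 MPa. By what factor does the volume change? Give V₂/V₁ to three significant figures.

V₂/V₁ ≈ 0.0764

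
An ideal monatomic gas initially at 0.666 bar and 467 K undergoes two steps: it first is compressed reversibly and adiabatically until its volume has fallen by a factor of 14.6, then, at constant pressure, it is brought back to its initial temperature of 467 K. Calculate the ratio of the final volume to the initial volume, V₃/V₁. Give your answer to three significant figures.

V₃/V₁ ≈ 0.0115

For a monatomic ideal gas γ = 5/3.
Adiabatic step: V₂/V₁ = 0.06849; T₂ = T₁·14.6^(2/3) = 2790 K.
Isobaric step: V₃/V₂ = T₃/T₂ = 467/2790.
V₃/V₁ = (V₂/V₁)(V₃/V₂) = 0.06849 × (467/2790) = 0.01147.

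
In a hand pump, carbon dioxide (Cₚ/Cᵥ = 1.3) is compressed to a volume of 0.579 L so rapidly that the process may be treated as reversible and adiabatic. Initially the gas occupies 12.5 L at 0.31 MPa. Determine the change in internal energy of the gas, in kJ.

P₂ = P₁(V₁/V₂)^γ = 0.31×(12.5/0.579)^(1.3) = 16.82 MPa.
For a reversible adiabat, W_by_gas = (P₁V₁ − P₂V₂)/(γ−1).
W_by = (310000×0.0125 − 1.682×10^7×0.000579) / (0.3) = -19550 J.
Q = 0 ⇒ ΔU = −W_by = 19550 J.

ΔU ≈ 19.5 kJ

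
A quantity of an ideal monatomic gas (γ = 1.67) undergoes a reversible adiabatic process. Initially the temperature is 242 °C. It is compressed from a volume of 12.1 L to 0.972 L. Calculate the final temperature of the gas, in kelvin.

T₂ ≈ 2790 K

For a reversible adiabat TV^(γ−1) is constant, so T₂ = T₁ (V₁/V₂)^(γ−1).
T₁ = 242 °C = 515.1 K.
T₂ = 515.1 × (12.1/0.972)^(0.67) = 2790 K.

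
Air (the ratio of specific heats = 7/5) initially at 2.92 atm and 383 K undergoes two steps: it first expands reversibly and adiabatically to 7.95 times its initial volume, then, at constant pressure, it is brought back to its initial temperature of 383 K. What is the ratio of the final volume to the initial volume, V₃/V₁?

V₃/V₁ ≈ 18.2

Adiabatic step: V₂/V₁ = 7.95; T₂ = T₁·(1/7.95)^(2/5) = 167.1 K.
Isobaric step: V₃/V₂ = T₃/T₂ = 383/167.1.
V₃/V₁ = (V₂/V₁)(V₃/V₂) = 7.95 × (383/167.1) = 18.22.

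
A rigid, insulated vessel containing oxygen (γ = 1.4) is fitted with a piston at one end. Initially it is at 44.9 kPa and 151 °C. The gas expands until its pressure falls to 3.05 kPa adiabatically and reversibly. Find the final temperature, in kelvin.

T₂ ≈ 197 K

Adiabatic: T₂/T₁ = (P₂/P₁)^((γ−1)/γ).
T₁ = 151 °C = 424.1 K.
T₂ = 424.1 × (3.05/44.9)^(0.286) = 196.7 K.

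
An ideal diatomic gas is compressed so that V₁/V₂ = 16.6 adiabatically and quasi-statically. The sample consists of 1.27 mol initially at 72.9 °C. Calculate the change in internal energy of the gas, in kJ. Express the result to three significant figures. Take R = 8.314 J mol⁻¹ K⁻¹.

ΔU ≈ 19.0 kJ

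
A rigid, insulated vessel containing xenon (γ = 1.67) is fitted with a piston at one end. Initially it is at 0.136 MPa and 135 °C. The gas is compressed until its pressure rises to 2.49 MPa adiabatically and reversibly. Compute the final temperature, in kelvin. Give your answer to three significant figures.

T₂ ≈ 1310 K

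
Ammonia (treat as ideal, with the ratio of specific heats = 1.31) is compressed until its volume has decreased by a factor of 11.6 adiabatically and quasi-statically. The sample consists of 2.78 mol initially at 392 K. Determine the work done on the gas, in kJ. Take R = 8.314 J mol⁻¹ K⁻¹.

W ≈ 33.3 kJ

Adiabatic: T₁V₁^(γ−1) = T₂V₂^(γ−1) ⇒ T₂ = T₁ (V₁/V₂)^(γ−1).
T₂ = 392 × 11.6^(0.31) = 838 K.
Q = 0, so ΔU = W_on_gas = nCᵥΔT with Cᵥ = R/(γ−1) = 26.82 J/(mol·K).
ΔU = 2.78 × 26.82 × (838 − 392) = 33260 J.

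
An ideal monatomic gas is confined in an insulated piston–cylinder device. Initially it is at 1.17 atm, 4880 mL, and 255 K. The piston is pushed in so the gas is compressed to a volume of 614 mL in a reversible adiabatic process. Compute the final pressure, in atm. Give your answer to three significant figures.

P₂ ≈ 37.0 atm

Since PV^γ is constant along a reversible adiabat, P₂ = P₁ (V₁/V₂)^γ.
γ = 5/3 for a monatomic ideal gas.
P₂ = 1.17 × (4880/614)^(5/3) = 37.03 atm.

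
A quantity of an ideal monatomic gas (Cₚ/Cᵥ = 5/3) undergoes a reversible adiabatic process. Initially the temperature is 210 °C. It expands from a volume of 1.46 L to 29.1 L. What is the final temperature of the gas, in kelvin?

For a reversible adiabat TV^(γ−1) is constant, so T₂ = T₁ (V₁/V₂)^(γ−1).
T₁ = 210 °C = 483.1 K.
T₂ = 483.1 × (1.46/29.1)^(2/3) = 65.72 K.

T₂ ≈ 65.7 K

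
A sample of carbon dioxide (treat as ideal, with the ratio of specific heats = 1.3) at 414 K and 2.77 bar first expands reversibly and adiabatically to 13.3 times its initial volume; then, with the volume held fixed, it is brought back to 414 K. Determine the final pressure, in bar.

Adiabatic step (PV^γ = const): P₂ = 2.77×(1/13.3)^(1.3) = 0.09582 bar; T₂ = 414×(1/13.3)^(0.3) = 190.5 K.
Isochoric: P₃ = P₂(T₃/T₂) = 0.09582 × (414/190.5) = 0.2083 bar.

P₃ ≈ 0.208 bar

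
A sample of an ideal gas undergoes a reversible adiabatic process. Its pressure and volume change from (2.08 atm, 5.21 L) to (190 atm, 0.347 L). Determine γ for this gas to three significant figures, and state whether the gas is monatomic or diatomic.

PV^γ = const ⇒ γ = ln(P₂/P₁) / ln(V₁/V₂).
γ = ln(190/2.08) / ln(5.21/0.347) = 1.667.
γ ≈ 1.67 is close to 5/3, so the gas is monatomic.

γ ≈ 1.67; monatomic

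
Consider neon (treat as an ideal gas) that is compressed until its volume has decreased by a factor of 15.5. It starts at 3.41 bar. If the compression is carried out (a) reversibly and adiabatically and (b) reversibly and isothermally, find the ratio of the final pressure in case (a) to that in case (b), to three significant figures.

P_adiabatic / P_isothermal ≈ 6.22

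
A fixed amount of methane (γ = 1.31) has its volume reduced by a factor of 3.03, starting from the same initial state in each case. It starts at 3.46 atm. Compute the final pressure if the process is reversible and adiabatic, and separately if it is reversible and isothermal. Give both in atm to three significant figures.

adiabatic: 14.8 atm; isothermal: 10.5 atm

Isothermal: P₂ = P₁(V₁/V₂) = 3.46×3.03 = 10.48 atm.
Adiabatic: P₂ = P₁(V₁/V₂)^γ = 3.46×3.03^(1.31) = 14.78 atm.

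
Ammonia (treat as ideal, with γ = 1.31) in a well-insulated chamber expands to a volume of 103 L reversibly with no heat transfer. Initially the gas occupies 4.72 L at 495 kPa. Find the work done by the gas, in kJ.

W ≈ 4.64 kJ

P₂ = P₁(V₁/V₂)^γ = 495×(4.72/103)^(1.31) = 8.723 kPa.
For a reversible adiabat, W_by_gas = (P₁V₁ − P₂V₂)/(γ−1).
W_by = (495000×0.00472 − 8723×0.103) / (0.31) = 4639 J.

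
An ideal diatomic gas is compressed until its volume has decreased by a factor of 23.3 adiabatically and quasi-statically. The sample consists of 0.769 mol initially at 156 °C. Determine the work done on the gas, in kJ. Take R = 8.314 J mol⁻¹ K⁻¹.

Adiabatic: T₁V₁^(γ−1) = T₂V₂^(γ−1) ⇒ T₂ = T₁ (V₁/V₂)^(γ−1).
γ = 7/5 for a diatomic ideal gas, so γ−1 = 2/5.
T₁ = 156 °C = 429.1 K.
T₂ = 429.1 × 23.3^(2/5) = 1512 K.
Q = 0, so ΔU = W_on_gas = nCᵥΔT with Cᵥ = R/(γ−1) = 20.79 J/(mol·K).
ΔU = 0.769 × 20.79 × (1512 − 429.1) = 17310 J.

W ≈ 17.3 kJ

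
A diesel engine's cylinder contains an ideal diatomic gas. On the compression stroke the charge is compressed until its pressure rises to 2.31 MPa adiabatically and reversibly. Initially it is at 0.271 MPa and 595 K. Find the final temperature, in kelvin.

T₂ ≈ 1100 K

Adiabatic: T₂/T₁ = (P₂/P₁)^((γ−1)/γ).
For a diatomic ideal gas γ = 7/5, so (γ−1)/γ = 2/7.
T₂ = 595 × (2.31/0.271)^(2/7) = 1098 K.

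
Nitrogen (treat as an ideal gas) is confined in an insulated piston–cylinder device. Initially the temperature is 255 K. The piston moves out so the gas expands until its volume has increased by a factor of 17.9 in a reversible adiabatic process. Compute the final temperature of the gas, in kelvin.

T₂ ≈ 80.4 K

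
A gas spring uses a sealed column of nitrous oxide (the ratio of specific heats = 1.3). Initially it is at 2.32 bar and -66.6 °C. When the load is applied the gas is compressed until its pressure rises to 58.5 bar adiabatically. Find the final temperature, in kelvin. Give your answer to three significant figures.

Adiabatic: T₂/T₁ = (P₂/P₁)^((γ−1)/γ).
T₁ = -66.6 °C = 206.5 K.
T₂ = 206.5 × (58.5/2.32)^(0.231) = 435 K.

T₂ ≈ 435 K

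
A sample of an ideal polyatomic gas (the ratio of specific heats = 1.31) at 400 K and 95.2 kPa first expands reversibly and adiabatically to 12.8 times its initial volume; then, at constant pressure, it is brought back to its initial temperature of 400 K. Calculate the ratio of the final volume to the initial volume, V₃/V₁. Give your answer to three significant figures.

V₃/V₁ ≈ 28.2

Adiabatic step: V₂/V₁ = 12.8; T₂ = T₁·(1/12.8)^(0.31) = 181.5 K.
Isobaric step: V₃/V₂ = T₃/T₂ = 400/181.5.
V₃/V₁ = (V₂/V₁)(V₃/V₂) = 12.8 × (400/181.5) = 28.21.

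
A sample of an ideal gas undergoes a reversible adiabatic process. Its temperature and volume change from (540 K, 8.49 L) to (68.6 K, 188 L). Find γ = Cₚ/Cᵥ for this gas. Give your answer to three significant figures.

γ ≈ 1.67

TV^(γ−1) = const ⇒ γ − 1 = ln(T₂/T₁) / ln(V₁/V₂).
γ = 1 + ln(68.6/540) / ln(8.49/188) = 1.666.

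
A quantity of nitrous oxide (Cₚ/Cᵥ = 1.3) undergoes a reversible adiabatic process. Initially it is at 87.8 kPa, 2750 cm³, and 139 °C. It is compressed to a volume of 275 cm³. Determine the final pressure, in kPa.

P₂ ≈ 1750 kPa

Since PV^γ is constant along a reversible adiabat, P₂ = P₁ (V₁/V₂)^γ.
P₂ = 87.8 × (2750/275)^(1.3) = 1752 kPa.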